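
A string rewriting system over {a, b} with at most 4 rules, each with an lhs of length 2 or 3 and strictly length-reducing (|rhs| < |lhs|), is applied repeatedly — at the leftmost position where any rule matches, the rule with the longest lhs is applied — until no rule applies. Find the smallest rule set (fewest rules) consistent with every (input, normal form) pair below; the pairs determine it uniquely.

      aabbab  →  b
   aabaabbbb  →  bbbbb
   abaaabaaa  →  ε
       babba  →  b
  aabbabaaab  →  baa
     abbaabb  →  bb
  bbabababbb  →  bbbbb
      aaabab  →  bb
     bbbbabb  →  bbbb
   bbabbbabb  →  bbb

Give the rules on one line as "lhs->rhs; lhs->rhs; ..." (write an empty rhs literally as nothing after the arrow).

ab->; aba->b; abb->bb; bba->

  | aabbab => abbab => bbab => b
  | aabaabbbb => ababbbb => bbbbb
  | abaaabaaa => baabaaa => babaa => bba => ε
  | babba => bbba => b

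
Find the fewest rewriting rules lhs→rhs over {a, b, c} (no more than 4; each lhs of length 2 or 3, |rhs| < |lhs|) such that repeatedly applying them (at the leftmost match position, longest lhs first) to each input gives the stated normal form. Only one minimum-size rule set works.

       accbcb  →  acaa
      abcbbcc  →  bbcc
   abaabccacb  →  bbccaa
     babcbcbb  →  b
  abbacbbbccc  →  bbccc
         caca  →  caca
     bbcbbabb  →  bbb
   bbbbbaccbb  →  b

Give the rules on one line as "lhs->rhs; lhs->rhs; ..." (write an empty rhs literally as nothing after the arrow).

  | accbcb => acacb => acaa
  | abcbbcc => bcbbcc => babcc => bbcc
  | abaabccacb => baabccacb => babccacb => bbccacb => bbccaa
  | babcbcbb => bbcbcbb => bbacbb => cbb => ab => b

ab->b; bba->; cb->a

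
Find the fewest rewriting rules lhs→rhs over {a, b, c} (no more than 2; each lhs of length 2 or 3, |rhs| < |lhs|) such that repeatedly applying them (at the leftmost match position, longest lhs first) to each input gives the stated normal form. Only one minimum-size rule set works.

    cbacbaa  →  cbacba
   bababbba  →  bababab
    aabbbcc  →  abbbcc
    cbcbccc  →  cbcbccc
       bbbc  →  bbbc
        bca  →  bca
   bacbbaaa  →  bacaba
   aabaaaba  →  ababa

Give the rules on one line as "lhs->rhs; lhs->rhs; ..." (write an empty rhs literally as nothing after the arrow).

  | cbacbaa => cbacba
  | bababbba => bababab
  | aabbbcc => abbbcc
  | cbcbccc

aa->a; bba->ab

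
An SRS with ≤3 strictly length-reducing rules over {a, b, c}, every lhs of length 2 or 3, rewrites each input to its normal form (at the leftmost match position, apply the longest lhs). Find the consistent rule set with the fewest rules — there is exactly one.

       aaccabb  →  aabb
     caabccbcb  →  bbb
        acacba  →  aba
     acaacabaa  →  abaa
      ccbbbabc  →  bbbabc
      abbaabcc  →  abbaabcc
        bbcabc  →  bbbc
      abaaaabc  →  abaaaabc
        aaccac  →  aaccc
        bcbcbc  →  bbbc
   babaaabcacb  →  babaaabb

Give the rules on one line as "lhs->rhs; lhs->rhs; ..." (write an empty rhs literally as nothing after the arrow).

ca->c; cb->b

  | aaccabb => aaccbb => aacbb => aabb
  | caabccbcb => cabccbcb => cbccbcb => bccbcb => bcbcb => bbcb => bbb
  | acacba => accba => acba => aba
  | acaacabaa => acacabaa => accabaa => accbaa => acbaa => abaa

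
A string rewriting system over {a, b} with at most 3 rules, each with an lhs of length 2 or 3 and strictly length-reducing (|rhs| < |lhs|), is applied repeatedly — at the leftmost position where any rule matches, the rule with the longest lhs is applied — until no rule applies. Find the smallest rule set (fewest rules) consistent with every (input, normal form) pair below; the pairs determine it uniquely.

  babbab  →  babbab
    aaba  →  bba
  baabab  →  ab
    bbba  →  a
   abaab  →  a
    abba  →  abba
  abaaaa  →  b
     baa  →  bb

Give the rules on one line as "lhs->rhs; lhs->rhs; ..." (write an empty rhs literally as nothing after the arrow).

  | babbab
  | aaba => bba
  | baabab => bbbab => ab
  | bbba => a

aa->b; aaa->bb; bbb->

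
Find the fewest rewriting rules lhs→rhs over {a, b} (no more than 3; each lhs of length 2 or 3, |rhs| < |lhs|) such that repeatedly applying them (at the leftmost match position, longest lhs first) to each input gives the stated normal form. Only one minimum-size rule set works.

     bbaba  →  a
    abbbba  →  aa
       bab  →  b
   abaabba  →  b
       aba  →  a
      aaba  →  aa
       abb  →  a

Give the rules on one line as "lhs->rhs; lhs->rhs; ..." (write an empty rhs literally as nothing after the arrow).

  | bbaba => aba => a
  | abbbba => abba => aa
  | bab => b
  | abaabba => aabba => aaa => b

aaa->b; ba->; bb->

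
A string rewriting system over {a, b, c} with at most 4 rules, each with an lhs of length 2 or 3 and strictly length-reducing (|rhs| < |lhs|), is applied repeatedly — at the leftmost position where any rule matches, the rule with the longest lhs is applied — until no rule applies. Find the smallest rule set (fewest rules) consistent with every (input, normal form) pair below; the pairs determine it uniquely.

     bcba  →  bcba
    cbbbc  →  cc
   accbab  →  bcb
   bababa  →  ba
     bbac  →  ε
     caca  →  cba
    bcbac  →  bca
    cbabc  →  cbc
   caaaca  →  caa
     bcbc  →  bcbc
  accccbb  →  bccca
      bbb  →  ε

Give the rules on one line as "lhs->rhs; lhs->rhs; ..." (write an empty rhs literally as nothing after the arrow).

  | bcba
  | cbbbc => cabc => cc
  | accbab => bcbab => bcb
  | bababa => baba => ba

ab->; ac->b; bb->a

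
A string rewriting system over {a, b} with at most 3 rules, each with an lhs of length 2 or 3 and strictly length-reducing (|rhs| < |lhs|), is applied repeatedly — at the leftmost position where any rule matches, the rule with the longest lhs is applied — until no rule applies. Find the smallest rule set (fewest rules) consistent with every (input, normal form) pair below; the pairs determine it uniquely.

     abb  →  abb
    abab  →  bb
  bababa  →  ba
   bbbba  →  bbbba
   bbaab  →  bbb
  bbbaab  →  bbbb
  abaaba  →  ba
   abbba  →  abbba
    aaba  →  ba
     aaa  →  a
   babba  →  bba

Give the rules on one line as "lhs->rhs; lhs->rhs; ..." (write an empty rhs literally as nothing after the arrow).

aa->; aba->b; bab->b

  | abb
  | abab => bb
  | bababa => baba => ba
  | bbbba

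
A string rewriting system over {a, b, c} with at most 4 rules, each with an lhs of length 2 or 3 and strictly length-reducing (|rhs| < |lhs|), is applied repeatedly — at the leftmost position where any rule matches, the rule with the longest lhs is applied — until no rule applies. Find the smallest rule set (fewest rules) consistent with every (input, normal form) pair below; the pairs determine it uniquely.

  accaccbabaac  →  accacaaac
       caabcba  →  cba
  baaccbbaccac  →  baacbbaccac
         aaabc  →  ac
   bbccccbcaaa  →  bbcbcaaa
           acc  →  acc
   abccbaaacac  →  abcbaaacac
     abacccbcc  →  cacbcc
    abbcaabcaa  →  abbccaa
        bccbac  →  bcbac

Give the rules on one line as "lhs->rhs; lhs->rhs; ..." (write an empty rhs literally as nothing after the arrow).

aab->; aba->ca; bab->a; ccb->cb

  | accaccbabaac => accacbabaac => accacaaac
  | caabcba => ccba => cba
  | baaccbbaccac => baacbbaccac
  | aaabc => ac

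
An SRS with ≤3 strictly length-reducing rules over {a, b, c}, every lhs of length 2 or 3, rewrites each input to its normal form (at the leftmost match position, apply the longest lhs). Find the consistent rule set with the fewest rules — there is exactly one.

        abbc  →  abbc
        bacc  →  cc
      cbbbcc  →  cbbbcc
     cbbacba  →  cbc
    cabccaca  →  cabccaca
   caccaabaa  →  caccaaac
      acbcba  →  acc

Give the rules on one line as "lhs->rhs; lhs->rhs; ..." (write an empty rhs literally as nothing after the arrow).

acb->ac; ba->; baa->ac

  | abbc
  | bacc => cc
  | cbbbcc
  | cbbacba => cbcba => cbc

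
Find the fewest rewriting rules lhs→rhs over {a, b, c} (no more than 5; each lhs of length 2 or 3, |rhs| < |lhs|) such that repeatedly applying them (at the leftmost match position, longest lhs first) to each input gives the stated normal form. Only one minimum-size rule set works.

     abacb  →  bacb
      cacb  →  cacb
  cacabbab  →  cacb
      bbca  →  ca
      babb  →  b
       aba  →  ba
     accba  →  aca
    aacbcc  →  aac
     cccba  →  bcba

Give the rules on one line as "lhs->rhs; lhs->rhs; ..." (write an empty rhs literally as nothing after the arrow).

ab->b; bb->; cc->b; ccb->c

  | abacb => bacb
  | cacb
  | cacabbab => cacbbab => cacab => cacb
  | bbca => ca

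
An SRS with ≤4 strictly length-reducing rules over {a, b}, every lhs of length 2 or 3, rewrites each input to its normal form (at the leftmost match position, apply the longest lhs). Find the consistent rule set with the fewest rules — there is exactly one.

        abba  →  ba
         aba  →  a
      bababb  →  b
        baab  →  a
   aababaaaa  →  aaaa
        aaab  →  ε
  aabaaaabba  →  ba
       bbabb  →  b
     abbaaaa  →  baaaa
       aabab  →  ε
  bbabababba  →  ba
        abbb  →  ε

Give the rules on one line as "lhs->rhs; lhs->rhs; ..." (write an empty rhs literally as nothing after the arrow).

aab->ab; ab->; bab->a; bb->

  | abba => ba
  | aba => a
  | bababb => aabb => abb => b
  | baab => bab => a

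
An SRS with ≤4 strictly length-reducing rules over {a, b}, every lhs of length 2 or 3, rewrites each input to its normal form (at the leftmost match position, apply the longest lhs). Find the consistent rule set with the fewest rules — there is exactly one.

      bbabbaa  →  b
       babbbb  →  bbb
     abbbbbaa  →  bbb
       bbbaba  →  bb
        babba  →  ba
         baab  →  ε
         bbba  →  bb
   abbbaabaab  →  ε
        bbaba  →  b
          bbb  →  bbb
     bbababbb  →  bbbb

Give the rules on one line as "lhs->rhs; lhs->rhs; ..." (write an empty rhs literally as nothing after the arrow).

ab->b; bab->; bba->b

  | bbabbaa => bbbaa => bba => b
  | babbbb => bbb
  | abbbbbaa => bbbbbaa => bbbba => bbb
  | bbbaba => bbba => bb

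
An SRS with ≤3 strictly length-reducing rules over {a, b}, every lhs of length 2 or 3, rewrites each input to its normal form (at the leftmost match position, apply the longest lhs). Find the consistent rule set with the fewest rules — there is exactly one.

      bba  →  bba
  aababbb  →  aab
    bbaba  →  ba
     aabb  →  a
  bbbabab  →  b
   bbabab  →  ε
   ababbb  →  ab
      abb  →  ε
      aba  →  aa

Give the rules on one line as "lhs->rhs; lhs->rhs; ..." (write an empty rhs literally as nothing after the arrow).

aba->aa; abb->; bab->

  | bba
  | aababbb => aaabbb => aab
  | bbaba => ba
  | aabb => a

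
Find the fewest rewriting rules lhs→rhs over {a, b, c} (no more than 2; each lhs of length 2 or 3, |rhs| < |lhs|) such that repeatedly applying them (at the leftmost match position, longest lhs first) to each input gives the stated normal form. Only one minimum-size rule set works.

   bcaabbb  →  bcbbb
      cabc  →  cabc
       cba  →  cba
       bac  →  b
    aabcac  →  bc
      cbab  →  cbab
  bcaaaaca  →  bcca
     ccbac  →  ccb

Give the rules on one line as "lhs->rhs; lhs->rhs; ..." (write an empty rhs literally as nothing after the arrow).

  | bcaabbb => bcbbb
  | cabc
  | cba
  | bac => b

aa->; ac->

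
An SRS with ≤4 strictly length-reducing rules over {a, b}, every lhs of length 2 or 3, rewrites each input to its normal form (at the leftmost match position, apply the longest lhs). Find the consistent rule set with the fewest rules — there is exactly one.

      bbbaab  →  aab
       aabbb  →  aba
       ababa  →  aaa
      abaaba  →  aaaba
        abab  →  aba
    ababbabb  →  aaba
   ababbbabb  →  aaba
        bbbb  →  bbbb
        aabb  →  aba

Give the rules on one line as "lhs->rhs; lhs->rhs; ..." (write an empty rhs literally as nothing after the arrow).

  | bbbaab => bbaab => baab => aab
  | aabbb => abab => aba
  | ababa => abaa => aaa
  | abaaba => aaaba

abb->ba; baa->aa; bab->ba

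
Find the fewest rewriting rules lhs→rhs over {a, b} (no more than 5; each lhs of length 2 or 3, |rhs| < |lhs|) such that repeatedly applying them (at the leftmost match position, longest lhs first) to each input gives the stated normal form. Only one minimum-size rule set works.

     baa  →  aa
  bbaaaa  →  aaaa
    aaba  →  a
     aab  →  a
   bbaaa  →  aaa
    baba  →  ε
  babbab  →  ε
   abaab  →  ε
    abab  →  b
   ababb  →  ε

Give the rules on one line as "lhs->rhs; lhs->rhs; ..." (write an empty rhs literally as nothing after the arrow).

  | baa => aa
  | bbaaaa => aaaa
  | aaba => a
  | aab => a

ab->; aba->; ba->a; bb->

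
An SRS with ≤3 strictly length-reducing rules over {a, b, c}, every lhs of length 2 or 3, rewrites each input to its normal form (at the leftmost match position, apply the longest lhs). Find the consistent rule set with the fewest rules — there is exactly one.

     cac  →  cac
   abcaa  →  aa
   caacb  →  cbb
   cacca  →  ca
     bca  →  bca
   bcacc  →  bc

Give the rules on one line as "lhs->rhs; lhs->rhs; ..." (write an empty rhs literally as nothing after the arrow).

aac->b; abc->; acc->

  | cac
  | abcaa => aa
  | caacb => cbb
  | cacca => ca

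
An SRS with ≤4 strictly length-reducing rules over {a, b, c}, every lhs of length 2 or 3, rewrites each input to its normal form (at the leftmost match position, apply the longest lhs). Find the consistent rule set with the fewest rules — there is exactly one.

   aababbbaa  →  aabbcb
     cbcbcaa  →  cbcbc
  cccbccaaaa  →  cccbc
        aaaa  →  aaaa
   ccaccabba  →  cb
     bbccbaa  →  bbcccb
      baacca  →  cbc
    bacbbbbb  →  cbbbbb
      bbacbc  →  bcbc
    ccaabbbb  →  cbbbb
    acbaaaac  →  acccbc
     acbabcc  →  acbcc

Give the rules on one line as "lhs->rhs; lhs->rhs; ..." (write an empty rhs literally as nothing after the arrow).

ba->; baa->cb; ca->c; cca->ca

  | aababbbaa => aabbbaa => aabbcb
  | cbcbcaa => cbcbca => cbcbc
  | cccbccaaaa => cccbcaaaa => cccbcaaa => cccbcaa => cccbca => cccbc
  | aaaa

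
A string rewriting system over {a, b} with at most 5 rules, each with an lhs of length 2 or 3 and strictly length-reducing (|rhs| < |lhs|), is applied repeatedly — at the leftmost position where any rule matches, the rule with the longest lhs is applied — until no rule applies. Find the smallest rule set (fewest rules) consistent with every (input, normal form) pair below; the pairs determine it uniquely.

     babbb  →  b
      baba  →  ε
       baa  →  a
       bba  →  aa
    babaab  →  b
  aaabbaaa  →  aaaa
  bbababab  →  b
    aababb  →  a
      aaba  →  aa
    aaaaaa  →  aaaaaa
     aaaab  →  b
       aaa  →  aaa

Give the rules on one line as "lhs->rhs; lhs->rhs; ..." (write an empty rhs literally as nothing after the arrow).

  | babbb => bbb => ab => b
  | baba => ba => ε
  | baa => a
  | bba => aa

ab->b; aba->a; ba->; bb->a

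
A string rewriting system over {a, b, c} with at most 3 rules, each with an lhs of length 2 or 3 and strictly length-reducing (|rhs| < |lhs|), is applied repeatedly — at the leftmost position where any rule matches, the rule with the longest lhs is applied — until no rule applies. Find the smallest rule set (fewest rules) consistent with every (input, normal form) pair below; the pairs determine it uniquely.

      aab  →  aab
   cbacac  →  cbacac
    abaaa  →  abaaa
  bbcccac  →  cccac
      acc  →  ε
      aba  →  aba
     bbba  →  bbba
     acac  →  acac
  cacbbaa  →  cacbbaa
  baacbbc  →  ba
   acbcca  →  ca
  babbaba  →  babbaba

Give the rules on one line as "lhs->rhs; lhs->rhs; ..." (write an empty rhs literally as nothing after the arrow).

  | aab
  | cbacac
  | abaaa
  | bbcccac => bcccac => cccac

acc->; bc->c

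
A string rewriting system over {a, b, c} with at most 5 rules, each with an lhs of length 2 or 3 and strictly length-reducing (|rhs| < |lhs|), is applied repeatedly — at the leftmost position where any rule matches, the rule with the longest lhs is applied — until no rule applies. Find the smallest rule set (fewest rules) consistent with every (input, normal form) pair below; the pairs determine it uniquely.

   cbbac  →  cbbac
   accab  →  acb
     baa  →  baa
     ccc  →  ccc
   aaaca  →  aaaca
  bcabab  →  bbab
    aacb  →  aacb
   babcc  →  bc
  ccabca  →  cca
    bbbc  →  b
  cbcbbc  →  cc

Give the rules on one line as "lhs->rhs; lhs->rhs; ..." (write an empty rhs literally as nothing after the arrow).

  | cbbac
  | accab => acb
  | baa
  | ccc

abc->; bbc->; cab->b; cbc->cc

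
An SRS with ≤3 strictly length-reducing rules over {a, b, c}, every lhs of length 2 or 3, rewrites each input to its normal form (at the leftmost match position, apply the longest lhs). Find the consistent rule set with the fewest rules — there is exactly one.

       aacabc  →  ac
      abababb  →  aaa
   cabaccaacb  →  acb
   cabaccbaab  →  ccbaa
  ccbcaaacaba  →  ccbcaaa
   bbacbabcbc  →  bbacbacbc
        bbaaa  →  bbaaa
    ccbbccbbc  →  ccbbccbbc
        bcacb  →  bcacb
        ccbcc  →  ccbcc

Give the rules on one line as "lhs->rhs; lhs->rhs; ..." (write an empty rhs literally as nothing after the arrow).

  | aacabc => abc => ac
  | abababb => aababb => aaabb => aaab => aaa
  | cabaccaacb => caaccaacb => ccaacb => acb
  | cabaccbaab => caaccbaab => ccbaab => ccbaa

aac->; ab->a; cca->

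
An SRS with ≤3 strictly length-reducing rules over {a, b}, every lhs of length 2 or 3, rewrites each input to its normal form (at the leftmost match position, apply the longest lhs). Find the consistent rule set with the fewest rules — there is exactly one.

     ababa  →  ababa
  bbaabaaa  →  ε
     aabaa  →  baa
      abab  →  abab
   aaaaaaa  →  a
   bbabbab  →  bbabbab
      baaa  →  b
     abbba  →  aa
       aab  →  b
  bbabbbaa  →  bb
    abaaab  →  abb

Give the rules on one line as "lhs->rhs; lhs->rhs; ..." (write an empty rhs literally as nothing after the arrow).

aaa->; aab->b; bbb->

  | ababa
  | bbaabaaa => bbbaaa => aaa => ε
  | aabaa => baa
  | abab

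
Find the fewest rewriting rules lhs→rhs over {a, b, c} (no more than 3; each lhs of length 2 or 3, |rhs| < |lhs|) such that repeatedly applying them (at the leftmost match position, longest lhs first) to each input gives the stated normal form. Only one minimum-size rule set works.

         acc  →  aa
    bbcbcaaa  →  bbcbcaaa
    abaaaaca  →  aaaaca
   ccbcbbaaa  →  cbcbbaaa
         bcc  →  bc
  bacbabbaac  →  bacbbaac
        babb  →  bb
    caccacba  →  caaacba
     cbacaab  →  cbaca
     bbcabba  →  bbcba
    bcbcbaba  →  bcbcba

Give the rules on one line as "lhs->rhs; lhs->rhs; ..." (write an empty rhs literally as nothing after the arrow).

  | acc => aa
  | bbcbcaaa
  | abaaaaca => aaaaca
  | ccbcbbaaa => cbcbbaaa

ab->; acc->aa; cc->c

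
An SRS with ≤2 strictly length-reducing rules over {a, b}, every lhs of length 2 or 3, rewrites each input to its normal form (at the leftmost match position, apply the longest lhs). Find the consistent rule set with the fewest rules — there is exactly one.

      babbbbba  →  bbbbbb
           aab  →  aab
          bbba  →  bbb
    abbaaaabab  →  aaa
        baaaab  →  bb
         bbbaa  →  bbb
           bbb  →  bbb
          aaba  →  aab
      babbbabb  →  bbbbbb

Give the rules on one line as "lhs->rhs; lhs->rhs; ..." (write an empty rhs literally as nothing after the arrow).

abb->; ba->b

  | babbbbba => bbbbbba => bbbbbb
  | aab
  | bbba => bbb
  | abbaaaabab => aaaabab => aaaabb => aaa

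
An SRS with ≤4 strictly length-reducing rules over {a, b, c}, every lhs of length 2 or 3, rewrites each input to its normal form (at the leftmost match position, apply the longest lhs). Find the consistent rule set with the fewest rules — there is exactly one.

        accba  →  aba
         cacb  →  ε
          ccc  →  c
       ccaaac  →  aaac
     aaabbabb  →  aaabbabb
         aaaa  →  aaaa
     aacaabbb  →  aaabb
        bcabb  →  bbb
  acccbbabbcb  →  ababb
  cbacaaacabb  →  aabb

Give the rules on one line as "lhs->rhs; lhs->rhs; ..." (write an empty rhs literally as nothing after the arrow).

ca->; caa->ac; cb->; cc->

  | accba => aba
  | cacb => cb => ε
  | ccc => c
  | ccaaac => aaac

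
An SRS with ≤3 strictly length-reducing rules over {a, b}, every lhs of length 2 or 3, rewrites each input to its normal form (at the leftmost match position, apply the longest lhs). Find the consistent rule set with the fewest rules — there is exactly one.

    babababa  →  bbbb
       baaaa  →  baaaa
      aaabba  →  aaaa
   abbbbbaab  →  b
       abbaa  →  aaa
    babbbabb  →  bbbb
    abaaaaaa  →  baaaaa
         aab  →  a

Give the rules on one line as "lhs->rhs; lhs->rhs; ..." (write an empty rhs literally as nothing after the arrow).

  | babababa => bbbaba => bbbb
  | baaaa
  | aaabba => aaaa
  | abbbbbaab => abbbaab => abaab => bab => b

ab->; aba->b; abb->a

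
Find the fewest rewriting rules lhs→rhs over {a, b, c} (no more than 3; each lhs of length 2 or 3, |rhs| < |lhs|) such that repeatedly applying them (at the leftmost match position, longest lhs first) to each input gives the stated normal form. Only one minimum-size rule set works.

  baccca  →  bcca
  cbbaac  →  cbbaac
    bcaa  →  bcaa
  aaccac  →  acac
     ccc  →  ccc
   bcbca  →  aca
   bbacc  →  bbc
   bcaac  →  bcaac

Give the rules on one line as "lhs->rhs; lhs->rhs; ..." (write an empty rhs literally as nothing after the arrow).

acc->c; bcb->a

  | baccca => bcca
  | cbbaac
  | bcaa
  | aaccac => acac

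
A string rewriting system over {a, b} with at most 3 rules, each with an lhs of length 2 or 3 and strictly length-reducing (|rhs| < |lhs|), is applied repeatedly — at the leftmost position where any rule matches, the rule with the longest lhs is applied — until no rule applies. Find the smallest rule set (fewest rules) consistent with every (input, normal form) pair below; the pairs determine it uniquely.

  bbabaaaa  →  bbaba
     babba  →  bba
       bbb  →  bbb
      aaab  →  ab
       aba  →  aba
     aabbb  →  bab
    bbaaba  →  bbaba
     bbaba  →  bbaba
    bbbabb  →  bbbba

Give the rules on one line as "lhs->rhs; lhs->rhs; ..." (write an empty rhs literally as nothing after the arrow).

aa->a; abb->ba

  | bbabaaaa => bbabaaa => bbabaa => bbaba
  | babba => bbaa => bba
  | bbb
  | aaab => aab => ab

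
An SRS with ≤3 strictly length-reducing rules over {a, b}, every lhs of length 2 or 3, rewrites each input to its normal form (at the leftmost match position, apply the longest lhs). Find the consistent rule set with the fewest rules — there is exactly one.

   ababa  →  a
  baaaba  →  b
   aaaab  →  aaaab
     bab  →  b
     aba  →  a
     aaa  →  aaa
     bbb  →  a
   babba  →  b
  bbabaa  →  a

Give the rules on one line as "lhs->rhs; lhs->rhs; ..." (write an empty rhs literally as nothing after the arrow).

ba->; baa->bb; bbb->a

  | ababa => aba => a
  | baaaba => bbaba => bba => b
  | aaaab
  | bab => b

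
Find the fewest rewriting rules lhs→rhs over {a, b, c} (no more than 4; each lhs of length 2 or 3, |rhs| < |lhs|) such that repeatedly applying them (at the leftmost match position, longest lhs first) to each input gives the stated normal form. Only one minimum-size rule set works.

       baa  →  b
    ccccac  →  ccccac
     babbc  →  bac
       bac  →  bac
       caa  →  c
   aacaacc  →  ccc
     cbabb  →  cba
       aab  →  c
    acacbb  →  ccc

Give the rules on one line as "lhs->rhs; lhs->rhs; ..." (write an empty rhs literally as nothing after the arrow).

aa->; aab->c; aca->cc; bb->

  | baa => b
  | ccccac
  | babbc => bac
  | bac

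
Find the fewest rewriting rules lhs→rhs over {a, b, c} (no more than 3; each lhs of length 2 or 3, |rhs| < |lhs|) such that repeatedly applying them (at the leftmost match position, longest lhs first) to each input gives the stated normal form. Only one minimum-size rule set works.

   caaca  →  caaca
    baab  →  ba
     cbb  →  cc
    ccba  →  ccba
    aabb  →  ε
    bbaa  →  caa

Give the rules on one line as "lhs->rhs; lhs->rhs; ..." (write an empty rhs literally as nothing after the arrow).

ab->; bb->c

  | caaca
  | baab => ba
  | cbb => cc
  | ccba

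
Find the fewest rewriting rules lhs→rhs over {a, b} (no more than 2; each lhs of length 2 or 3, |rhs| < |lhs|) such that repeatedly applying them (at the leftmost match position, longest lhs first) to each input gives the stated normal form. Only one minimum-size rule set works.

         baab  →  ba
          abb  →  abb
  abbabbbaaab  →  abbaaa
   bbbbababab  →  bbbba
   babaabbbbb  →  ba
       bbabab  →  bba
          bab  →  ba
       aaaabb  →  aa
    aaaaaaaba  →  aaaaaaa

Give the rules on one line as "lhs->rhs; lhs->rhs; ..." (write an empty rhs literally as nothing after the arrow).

  | baab => ba
  | abb
  | abbabbbaaab => abbabbaaab => abbabaaab => abbaaaab => abbaaa
  | bbbbababab => bbbbaabab => bbbbaab => bbbba

aab->a; bab->ba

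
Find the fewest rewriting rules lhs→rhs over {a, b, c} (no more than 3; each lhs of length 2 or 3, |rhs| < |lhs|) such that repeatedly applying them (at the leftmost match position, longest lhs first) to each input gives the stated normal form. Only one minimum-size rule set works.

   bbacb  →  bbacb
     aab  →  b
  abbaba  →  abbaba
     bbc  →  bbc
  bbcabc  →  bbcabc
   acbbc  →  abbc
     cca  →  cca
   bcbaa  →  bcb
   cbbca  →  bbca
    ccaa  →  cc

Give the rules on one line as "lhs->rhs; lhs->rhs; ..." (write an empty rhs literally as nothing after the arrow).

aa->; cbb->bb

  | bbacb
  | aab => b
  | abbaba
  | bbc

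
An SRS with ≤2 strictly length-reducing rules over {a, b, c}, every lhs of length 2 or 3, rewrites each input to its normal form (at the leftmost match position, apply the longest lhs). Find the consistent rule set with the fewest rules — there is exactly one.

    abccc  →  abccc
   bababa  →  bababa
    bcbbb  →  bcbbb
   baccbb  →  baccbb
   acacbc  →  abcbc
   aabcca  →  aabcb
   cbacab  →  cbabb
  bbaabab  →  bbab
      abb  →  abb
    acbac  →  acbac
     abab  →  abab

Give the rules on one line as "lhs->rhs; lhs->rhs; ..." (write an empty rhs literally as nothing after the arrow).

baa->; ca->b

  | abccc
  | bababa
  | bcbbb
  | baccbb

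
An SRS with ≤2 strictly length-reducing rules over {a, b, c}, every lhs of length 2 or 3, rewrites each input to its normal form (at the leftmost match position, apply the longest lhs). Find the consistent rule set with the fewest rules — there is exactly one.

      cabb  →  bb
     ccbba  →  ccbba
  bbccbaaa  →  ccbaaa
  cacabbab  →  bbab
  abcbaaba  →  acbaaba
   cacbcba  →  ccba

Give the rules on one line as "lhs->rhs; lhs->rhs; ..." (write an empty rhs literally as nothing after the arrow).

bc->c; ca->

  | cabb => bb
  | ccbba
  | bbccbaaa => bccbaaa => ccbaaa
  | cacabbab => cabbab => bbab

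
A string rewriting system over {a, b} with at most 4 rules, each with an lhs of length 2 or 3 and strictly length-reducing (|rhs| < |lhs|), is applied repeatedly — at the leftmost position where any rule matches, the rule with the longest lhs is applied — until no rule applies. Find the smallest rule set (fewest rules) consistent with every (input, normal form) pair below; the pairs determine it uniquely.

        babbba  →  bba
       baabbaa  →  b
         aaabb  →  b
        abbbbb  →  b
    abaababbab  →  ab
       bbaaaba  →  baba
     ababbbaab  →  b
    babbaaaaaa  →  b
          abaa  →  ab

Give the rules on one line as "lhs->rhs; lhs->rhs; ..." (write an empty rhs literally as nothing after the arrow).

  | babbba => bba
  | baabbaa => bbbaa => baa => b
  | aaabb => babb => b
  | abbbbb => bbb => b

aa->; aaa->ba; abb->; bbb->b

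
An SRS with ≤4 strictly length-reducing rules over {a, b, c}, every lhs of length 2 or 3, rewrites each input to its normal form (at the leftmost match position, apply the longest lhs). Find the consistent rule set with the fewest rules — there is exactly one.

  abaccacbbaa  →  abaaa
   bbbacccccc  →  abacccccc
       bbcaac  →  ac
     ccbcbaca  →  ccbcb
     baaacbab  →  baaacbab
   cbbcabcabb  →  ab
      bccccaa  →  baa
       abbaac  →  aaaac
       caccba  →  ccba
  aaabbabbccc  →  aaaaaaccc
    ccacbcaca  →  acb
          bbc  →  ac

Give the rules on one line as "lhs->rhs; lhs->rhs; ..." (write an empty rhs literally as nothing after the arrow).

aca->; bb->a; ca->; cca->a

  | abaccacbbaa => abaacbbaa => abaacaaa => abaaa
  | bbbacccccc => abacccccc
  | bbcaac => acaac => ac
  | ccbcbaca => ccbcb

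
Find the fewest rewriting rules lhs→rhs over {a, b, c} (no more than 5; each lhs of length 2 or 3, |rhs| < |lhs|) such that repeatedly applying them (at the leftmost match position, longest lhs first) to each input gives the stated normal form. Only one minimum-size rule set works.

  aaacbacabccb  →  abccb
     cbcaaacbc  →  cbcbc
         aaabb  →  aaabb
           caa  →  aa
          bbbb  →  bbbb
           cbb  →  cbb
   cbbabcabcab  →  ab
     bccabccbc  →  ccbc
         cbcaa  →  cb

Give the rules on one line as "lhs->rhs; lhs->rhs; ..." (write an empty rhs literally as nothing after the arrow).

aac->b; ba->b; bab->; ca->a

  | aaacbacabccb => abbacabccb => abbcabccb => abbabccb => abccb
  | cbcaaacbc => cbaaacbc => cbaacbc => cbacbc => cbcbc
  | aaabb
  | caa => aa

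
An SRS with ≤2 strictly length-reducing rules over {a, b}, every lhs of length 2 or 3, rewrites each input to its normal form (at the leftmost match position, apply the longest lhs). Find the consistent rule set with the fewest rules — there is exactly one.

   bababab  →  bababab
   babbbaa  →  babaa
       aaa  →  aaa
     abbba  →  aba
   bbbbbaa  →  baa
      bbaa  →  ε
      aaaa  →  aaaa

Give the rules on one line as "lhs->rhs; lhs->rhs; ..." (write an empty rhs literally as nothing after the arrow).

bb->; bba->bb

  | bababab
  | babbbaa => babaa
  | aaa
  | abbba => aba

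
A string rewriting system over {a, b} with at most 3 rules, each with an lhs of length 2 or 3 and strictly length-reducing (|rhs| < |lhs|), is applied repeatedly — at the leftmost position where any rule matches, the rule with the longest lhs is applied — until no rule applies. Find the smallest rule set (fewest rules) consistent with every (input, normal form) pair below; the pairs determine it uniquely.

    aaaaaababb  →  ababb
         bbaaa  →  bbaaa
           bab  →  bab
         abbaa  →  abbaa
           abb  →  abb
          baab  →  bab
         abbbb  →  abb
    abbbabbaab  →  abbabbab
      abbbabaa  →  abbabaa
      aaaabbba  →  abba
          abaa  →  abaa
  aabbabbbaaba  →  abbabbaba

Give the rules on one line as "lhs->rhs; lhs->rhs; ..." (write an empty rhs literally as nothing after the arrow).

aab->ab; bbb->bb

  | aaaaaababb => aaaaababb => aaaababb => aaababb => aababb => ababb
  | bbaaa
  | bab
  | abbaa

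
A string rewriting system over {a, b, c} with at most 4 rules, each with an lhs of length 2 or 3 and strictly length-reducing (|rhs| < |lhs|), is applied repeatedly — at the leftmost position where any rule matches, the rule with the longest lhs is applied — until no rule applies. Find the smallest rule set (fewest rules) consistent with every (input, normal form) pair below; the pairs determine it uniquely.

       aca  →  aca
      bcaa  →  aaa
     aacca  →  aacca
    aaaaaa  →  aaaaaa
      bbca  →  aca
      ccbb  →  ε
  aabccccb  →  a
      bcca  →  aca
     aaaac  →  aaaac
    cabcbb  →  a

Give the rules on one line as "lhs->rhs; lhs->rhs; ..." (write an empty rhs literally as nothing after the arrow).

abc->b; bb->a; bc->a; cb->

  | aca
  | bcaa => aaa
  | aacca
  | aaaaaa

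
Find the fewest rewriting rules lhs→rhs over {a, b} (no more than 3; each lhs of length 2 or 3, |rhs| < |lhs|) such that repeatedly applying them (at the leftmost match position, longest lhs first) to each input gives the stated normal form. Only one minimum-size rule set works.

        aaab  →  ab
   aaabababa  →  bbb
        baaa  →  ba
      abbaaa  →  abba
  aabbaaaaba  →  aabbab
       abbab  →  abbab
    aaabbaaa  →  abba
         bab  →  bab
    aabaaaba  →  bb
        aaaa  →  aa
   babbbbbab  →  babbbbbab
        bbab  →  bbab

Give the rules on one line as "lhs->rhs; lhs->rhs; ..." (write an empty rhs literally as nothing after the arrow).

aaa->a; aba->b

  | aaab => ab
  | aaabababa => abababa => bbaba => bbb
  | baaa => ba
  | abbaaa => abba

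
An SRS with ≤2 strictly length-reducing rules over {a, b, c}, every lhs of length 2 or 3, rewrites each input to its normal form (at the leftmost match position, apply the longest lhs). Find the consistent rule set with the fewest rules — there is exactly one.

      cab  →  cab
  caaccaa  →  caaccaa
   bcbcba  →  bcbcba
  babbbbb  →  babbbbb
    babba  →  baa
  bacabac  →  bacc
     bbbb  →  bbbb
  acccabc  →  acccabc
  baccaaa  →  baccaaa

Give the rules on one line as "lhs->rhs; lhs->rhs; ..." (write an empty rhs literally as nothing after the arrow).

aba->; bba->a

  | cab
  | caaccaa
  | bcbcba
  | babbbbb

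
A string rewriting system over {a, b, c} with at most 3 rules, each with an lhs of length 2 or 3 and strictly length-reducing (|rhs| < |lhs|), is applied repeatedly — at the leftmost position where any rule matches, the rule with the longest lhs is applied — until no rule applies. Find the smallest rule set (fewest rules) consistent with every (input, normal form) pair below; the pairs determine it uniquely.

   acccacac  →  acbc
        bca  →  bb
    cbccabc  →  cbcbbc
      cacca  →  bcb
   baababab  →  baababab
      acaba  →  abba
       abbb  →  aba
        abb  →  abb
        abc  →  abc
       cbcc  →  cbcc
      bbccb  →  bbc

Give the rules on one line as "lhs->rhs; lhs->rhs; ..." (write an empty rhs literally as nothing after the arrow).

bbb->ba; ca->b; ccb->c

  | acccacac => accbcac => accac => acbc
  | bca => bb
  | cbccabc => cbcbbc
  | cacca => bcca => bcb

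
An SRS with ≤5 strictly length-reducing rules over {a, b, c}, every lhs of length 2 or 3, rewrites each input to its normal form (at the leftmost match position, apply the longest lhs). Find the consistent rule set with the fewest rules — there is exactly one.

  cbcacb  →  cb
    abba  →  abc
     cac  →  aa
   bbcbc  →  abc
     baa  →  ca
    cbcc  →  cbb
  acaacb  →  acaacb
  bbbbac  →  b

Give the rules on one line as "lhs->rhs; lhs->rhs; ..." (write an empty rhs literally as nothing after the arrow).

ba->c; bbc->a; cac->aa; cc->b

  | cbcacb => cbaab => ccab => bab => cb
  | abba => abc
  | cac => aa
  | bbcbc => abc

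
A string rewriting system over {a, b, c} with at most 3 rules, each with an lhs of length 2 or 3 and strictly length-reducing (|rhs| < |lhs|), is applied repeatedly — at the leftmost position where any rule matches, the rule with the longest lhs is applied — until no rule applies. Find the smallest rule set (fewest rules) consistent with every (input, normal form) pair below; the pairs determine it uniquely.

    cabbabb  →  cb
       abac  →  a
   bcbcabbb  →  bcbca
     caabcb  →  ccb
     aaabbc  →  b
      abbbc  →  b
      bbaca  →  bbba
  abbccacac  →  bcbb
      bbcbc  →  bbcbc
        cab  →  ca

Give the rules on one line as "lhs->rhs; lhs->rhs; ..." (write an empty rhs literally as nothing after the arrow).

  | cabbabb => cababb => caabb => cb
  | abac => aac => ab => a
  | bcbcabbb => bcbcabb => bcbcab => bcbca
  | caabcb => ccb

aab->; ab->a; ac->b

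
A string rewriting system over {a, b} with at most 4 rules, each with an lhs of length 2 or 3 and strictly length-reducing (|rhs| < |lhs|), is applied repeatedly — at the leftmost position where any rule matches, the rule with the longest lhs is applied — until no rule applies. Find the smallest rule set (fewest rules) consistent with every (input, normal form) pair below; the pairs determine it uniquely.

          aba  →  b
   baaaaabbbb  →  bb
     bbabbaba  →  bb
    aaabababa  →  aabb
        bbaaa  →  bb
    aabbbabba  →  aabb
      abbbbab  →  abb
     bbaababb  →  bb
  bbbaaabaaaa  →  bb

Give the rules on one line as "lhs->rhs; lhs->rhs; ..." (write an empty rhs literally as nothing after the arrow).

aba->b; ba->b; bbb->bb

  | aba => b
  | baaaaabbbb => baaaabbbb => baaabbbb => baabbbb => babbbb => bbbbb => bbbb => bbb => bb
  | bbabbaba => bbbbaba => bbbaba => bbaba => bbba => bba => bb
  | aaabababa => aabbaba => aabbba => aabba => aabb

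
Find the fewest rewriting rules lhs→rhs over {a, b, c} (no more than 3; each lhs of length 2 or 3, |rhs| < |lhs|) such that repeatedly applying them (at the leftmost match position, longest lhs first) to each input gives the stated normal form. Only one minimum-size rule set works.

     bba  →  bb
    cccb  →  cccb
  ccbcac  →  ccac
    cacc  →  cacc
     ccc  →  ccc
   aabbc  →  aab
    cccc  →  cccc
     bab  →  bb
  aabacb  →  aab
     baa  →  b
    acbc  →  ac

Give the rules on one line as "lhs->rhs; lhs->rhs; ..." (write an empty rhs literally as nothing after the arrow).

  | bba => bb
  | cccb
  | ccbcac => ccac
  | cacc

ba->b; bc->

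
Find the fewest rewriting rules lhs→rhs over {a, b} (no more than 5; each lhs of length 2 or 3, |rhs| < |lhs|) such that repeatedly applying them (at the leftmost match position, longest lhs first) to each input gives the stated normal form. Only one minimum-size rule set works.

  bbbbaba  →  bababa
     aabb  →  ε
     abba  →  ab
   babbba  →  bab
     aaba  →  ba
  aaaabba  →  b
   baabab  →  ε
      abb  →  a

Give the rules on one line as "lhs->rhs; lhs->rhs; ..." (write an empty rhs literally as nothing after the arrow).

aa->; bb->; bba->b; bbb->ba

  | bbbbaba => bababa
  | aabb => bb => ε
  | abba => ab
  | babbba => babaa => bab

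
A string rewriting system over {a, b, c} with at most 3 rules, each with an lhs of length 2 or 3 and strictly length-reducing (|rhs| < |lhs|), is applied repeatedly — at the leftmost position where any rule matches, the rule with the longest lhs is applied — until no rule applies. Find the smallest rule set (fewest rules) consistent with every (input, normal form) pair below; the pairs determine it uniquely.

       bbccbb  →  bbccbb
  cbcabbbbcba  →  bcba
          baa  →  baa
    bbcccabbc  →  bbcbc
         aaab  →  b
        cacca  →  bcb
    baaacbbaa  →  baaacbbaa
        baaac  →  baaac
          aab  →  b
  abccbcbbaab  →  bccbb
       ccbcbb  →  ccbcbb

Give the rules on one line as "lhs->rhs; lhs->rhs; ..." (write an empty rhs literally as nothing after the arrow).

ab->b; bbb->a; ca->b

  | bbccbb
  | cbcabbbbcba => cbbbbbbcba => cabbbcba => bbbbcba => abcba => bcba
  | baa
  | bbcccabbc => bbccbbbc => bbccac => bbcbc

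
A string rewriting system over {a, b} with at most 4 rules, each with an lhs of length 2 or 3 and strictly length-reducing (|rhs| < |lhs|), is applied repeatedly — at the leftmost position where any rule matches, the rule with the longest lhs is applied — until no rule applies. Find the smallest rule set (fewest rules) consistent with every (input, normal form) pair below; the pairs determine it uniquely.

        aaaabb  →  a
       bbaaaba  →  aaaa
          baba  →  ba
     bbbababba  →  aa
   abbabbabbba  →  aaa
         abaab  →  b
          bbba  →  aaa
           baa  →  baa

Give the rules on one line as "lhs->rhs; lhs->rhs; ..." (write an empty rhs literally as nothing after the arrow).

  | aaaabb => aaabb => aabb => abb => bb => a
  | bbaaaba => aaaaba => aaaa
  | baba => ba
  | bbbababba => aaababba => aaabba => aabba => abba => bba => aa

ab->b; aba->a; bb->a; bbb->aa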